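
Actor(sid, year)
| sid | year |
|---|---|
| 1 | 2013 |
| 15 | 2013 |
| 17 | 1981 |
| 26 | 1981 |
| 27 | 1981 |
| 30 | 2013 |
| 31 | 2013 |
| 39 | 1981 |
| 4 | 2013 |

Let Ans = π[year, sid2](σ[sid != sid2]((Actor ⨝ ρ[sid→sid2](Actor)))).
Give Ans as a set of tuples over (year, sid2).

{(1981, 17), (1981, 26), (1981, 27), (1981, 39), (2013, 1), (2013, 15), (2013, 30), (2013, 31), (2013, 4)}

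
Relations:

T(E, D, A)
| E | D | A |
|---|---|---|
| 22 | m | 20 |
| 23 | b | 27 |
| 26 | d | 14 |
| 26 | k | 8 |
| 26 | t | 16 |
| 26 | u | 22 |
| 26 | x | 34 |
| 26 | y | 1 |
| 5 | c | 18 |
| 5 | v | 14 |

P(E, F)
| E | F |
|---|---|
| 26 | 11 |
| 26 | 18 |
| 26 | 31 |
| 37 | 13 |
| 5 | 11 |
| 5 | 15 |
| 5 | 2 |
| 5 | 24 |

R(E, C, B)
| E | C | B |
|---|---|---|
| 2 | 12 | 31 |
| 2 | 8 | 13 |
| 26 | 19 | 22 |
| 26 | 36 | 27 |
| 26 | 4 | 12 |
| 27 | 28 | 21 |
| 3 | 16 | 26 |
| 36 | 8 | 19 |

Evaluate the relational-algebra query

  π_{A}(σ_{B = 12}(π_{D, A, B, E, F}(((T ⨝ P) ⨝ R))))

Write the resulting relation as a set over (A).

{1, 14, 16, 22, 34, 8}

Natural join on E: {(26, d, 14, 11), (26, d, 14, 18), (26, d, 14, 31), (26, k, 8, 11), (26, k, 8, 18), (26, k, 8, 31), (26, t, 16, 11), (26, t, 16, 18), (26, t, 16, 31), (26, u, 22, 11), (26, u, 22, 18), (26, u, 22, 31), (26, x, 34, 11), (26, x, 34, 18), (26, x, 34, 31), (26, y, 1, 11), (26, y, 1, 18), (26, y, 1, 31), (5, c, 18, 11), (5, c, 18, 15), (5, c, 18, 2), (5, c, 18, 24), (5, v, 14, 11), (5, v, 14, 15), (5, v, 14, 2), (5, v, 14, 24)}
Natural join on E: {(26, d, 14, 11, 19, 22), (26, d, 14, 11, 36, 27), (26, d, 14, 11, 4, 12), (26, d, 14, 18, 19, 22), (26, d, 14, 18, 36, 27), (26, d, 14, 18, 4, 12), (26, d, 14, 31, 19, 22), (26, d, 14, 31, 36, 27), (26, d, 14, 31, 4, 12), (26, k, 8, 11, 19, 22), (26, k, 8, 11, 36, 27), (26, k, 8, 11, 4, 12), (26, k, 8, 18, 19, 22), (26, k, 8, 18, 36, 27), (26, k, 8, 18, 4, 12), (26, k, 8, 31, 19, 22), (26, k, 8, 31, 36, 27), (26, k, 8, 31, 4, 12), (26, t, 16, 11, 19, 22), (26, t, 16, 11, 36, 27), (26, t, 16, 11, 4, 12), (26, t, 16, 18, 19, 22), (26, t, 16, 18, 36, 27), (26, t, 16, 18, 4, 12), (26, t, 16, 31, 19, 22), (26, t, 16, 31, 36, 27), (26, t, 16, 31, 4, 12), (26, u, 22, 11, 19, 22), (26, u, 22, 11, 36, 27), (26, u, 22, 11, 4, 12), (26, u, 22, 18, 19, 22), (26, u, 22, 18, 36, 27), (26, u, 22, 18, 4, 12), (26, u, 22, 31, 19, 22), (26, u, 22, 31, 36, 27), (26, u, 22, 31, 4, 12), (26, x, 34, 11, 19, 22), (26, x, 34, 11, 36, 27), (26, x, 34, 11, 4, 12), (26, x, 34, 18, 19, 22), (26, x, 34, 18, 36, 27), (26, x, 34, 18, 4, 12), (26, x, 34, 31, 19, 22), (26, x, 34, 31, 36, 27), (26, x, 34, 31, 4, 12), (26, y, 1, 11, 19, 22), (26, y, 1, 11, 36, 27), (26, y, 1, 11, 4, 12), (26, y, 1, 18, 19, 22), (26, y, 1, 18, 36, 27), (26, y, 1, 18, 4, 12), (26, y, 1, 31, 19, 22), (26, y, 1, 31, 36, 27), (26, y, 1, 31, 4, 12)}
Keep only column(s) D, A, B, E, F: {(d, 14, 12, 26, 11), (d, 14, 12, 26, 18), (d, 14, 12, 26, 31), (d, 14, 22, 26, 11), (d, 14, 22, 26, 18), (d, 14, 22, 26, 31), (d, 14, 27, 26, 11), (d, 14, 27, 26, 18), (d, 14, 27, 26, 31), (k, 8, 12, 26, 11), (k, 8, 12, 26, 18), (k, 8, 12, 26, 31), (k, 8, 22, 26, 11), (k, 8, 22, 26, 18), (k, 8, 22, 26, 31), (k, 8, 27, 26, 11), (k, 8, 27, 26, 18), (k, 8, 27, 26, 31), (t, 16, 12, 26, 11), (t, 16, 12, 26, 18), (t, 16, 12, 26, 31), (t, 16, 22, 26, 11), (t, 16, 22, 26, 18), (t, 16, 22, 26, 31), (t, 16, 27, 26, 11), (t, 16, 27, 26, 18), (t, 16, 27, 26, 31), (u, 22, 12, 26, 11), (u, 22, 12, 26, 18), (u, 22, 12, 26, 31), (u, 22, 22, 26, 11), (u, 22, 22, 26, 18), (u, 22, 22, 26, 31), (u, 22, 27, 26, 11), (u, 22, 27, 26, 18), (u, 22, 27, 26, 31), (x, 34, 12, 26, 11), (x, 34, 12, 26, 18), (x, 34, 12, 26, 31), (x, 34, 22, 26, 11), (x, 34, 22, 26, 18), (x, 34, 22, 26, 31), (x, 34, 27, 26, 11), (x, 34, 27, 26, 18), (x, 34, 27, 26, 31), (y, 1, 12, 26, 11), (y, 1, 12, 26, 18), (y, 1, 12, 26, 31), (y, 1, 22, 26, 11), (y, 1, 22, 26, 18), (y, 1, 22, 26, 31), (y, 1, 27, 26, 11), (y, 1, 27, 26, 18), (y, 1, 27, 26, 31)}
Selection B = 12: {(d, 14, 12, 26, 11), (d, 14, 12, 26, 18), (d, 14, 12, 26, 31), (k, 8, 12, 26, 11), (k, 8, 12, 26, 18), (k, 8, 12, 26, 31), (t, 16, 12, 26, 11), (t, 16, 12, 26, 18), (t, 16, 12, 26, 31), (u, 22, 12, 26, 11), (u, 22, 12, 26, 18), (u, 22, 12, 26, 31), (x, 34, 12, 26, 11), (x, 34, 12, 26, 18), (x, 34, 12, 26, 31), (y, 1, 12, 26, 11), (y, 1, 12, 26, 18), (y, 1, 12, 26, 31)}
Keep only column(s) A (12 duplicate(s) eliminated): {1, 14, 16, 22, 34, 8}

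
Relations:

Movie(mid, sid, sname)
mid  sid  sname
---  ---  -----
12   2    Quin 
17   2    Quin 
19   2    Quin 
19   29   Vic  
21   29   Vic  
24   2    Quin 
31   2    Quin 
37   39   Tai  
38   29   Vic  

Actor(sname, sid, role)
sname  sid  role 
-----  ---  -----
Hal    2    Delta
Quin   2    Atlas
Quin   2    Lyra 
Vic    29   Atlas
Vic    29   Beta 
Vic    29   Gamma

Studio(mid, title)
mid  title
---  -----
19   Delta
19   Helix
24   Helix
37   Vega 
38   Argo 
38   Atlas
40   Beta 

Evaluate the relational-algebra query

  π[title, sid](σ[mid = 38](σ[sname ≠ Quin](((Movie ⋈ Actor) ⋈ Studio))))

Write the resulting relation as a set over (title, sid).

Natural join on sid, sname: {(12, 2, Quin, Atlas), (12, 2, Quin, Lyra), (17, 2, Quin, Atlas), (17, 2, Quin, Lyra), (19, 2, Quin, Atlas), (19, 2, Quin, Lyra), (19, 29, Vic, Atlas), (19, 29, Vic, Beta), (19, 29, Vic, Gamma), (21, 29, Vic, Atlas), (21, 29, Vic, Beta), (21, 29, Vic, Gamma), (24, 2, Quin, Atlas), (24, 2, Quin, Lyra), (31, 2, Quin, Atlas), (31, 2, Quin, Lyra), (38, 29, Vic, Atlas), (38, 29, Vic, Beta), (38, 29, Vic, Gamma)}
Natural join on mid: {(19, 2, Quin, Atlas, Delta), (19, 2, Quin, Atlas, Helix), (19, 2, Quin, Lyra, Delta), (19, 2, Quin, Lyra, Helix), (19, 29, Vic, Atlas, Delta), (19, 29, Vic, Atlas, Helix), (19, 29, Vic, Beta, Delta), (19, 29, Vic, Beta, Helix), (19, 29, Vic, Gamma, Delta), (19, 29, Vic, Gamma, Helix), (24, 2, Quin, Atlas, Helix), (24, 2, Quin, Lyra, Helix), (38, 29, Vic, Atlas, Argo), (38, 29, Vic, Atlas, Atlas), (38, 29, Vic, Beta, Argo), (38, 29, Vic, Beta, Atlas), (38, 29, Vic, Gamma, Argo), (38, 29, Vic, Gamma, Atlas)}
Filtering on sname ≠ Quin leaves {(19, 29, Vic, Atlas, Delta), (19, 29, Vic, Atlas, Helix), (19, 29, Vic, Beta, Delta), (19, 29, Vic, Beta, Helix), (19, 29, Vic, Gamma, Delta), (19, 29, Vic, Gamma, Helix), (38, 29, Vic, Atlas, Argo), (38, 29, Vic, Atlas, Atlas), (38, 29, Vic, Beta, Argo), (38, 29, Vic, Beta, Atlas), (38, 29, Vic, Gamma, Argo), (38, 29, Vic, Gamma, Atlas)}.
Filtering on mid = 38 leaves {(38, 29, Vic, Atlas, Argo), (38, 29, Vic, Atlas, Atlas), (38, 29, Vic, Beta, Argo), (38, 29, Vic, Beta, Atlas), (38, 29, Vic, Gamma, Argo), (38, 29, Vic, Gamma, Atlas)}.
Projecting to title, sid (4 duplicate(s) eliminated): {(Argo, 29), (Atlas, 29)}

{(Argo, 29), (Atlas, 29)}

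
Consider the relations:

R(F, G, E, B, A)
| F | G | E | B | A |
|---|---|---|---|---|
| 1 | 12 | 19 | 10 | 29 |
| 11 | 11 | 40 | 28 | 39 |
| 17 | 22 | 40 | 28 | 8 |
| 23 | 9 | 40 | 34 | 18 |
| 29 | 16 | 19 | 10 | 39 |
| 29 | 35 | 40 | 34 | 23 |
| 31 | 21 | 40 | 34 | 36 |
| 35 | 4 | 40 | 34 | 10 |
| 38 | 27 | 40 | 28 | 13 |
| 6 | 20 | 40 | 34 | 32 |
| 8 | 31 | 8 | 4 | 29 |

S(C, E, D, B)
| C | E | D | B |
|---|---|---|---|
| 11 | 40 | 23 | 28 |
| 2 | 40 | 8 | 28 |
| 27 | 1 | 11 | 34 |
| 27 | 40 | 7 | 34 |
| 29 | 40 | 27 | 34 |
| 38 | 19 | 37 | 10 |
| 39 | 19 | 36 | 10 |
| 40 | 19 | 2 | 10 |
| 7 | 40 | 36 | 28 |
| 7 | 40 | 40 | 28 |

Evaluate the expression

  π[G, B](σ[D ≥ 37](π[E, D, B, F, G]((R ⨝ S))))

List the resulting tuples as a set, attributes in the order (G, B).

Natural join on E, B: {(1, 12, 19, 10, 29, 38, 37), (1, 12, 19, 10, 29, 39, 36), (1, 12, 19, 10, 29, 40, 2), (11, 11, 40, 28, 39, 11, 23), (11, 11, 40, 28, 39, 2, 8), (11, 11, 40, 28, 39, 7, 36), (11, 11, 40, 28, 39, 7, 40), (17, 22, 40, 28, 8, 11, 23), (17, 22, 40, 28, 8, 2, 8), (17, 22, 40, 28, 8, 7, 36), (17, 22, 40, 28, 8, 7, 40), (23, 9, 40, 34, 18, 27, 7), (23, 9, 40, 34, 18, 29, 27), (29, 16, 19, 10, 39, 38, 37), (29, 16, 19, 10, 39, 39, 36), (29, 16, 19, 10, 39, 40, 2), (29, 35, 40, 34, 23, 27, 7), (29, 35, 40, 34, 23, 29, 27), (31, 21, 40, 34, 36, 27, 7), (31, 21, 40, 34, 36, 29, 27), (35, 4, 40, 34, 10, 27, 7), (35, 4, 40, 34, 10, 29, 27), (38, 27, 40, 28, 13, 11, 23), (38, 27, 40, 28, 13, 2, 8), (38, 27, 40, 28, 13, 7, 36), (38, 27, 40, 28, 13, 7, 40), (6, 20, 40, 34, 32, 27, 7), (6, 20, 40, 34, 32, 29, 27)}
π[E, D, B, F, G]: project onto (E, D, B, F, G) → {(19, 2, 10, 1, 12), (19, 2, 10, 29, 16), (19, 36, 10, 1, 12), (19, 36, 10, 29, 16), (19, 37, 10, 1, 12), (19, 37, 10, 29, 16), (40, 23, 28, 11, 11), (40, 23, 28, 17, 22), (40, 23, 28, 38, 27), (40, 27, 34, 23, 9), (40, 27, 34, 29, 35), (40, 27, 34, 31, 21), (40, 27, 34, 35, 4), (40, 27, 34, 6, 20), (40, 36, 28, 11, 11), (40, 36, 28, 17, 22), (40, 36, 28, 38, 27), (40, 40, 28, 11, 11), (40, 40, 28, 17, 22), (40, 40, 28, 38, 27), (40, 7, 34, 23, 9), (40, 7, 34, 29, 35), (40, 7, 34, 31, 21), (40, 7, 34, 35, 4), (40, 7, 34, 6, 20), (40, 8, 28, 11, 11), (40, 8, 28, 17, 22), (40, 8, 28, 38, 27)}
Selection D ≥ 37: {(19, 37, 10, 1, 12), (19, 37, 10, 29, 16), (40, 40, 28, 11, 11), (40, 40, 28, 17, 22), (40, 40, 28, 38, 27)}
π[G, B]: project onto (G, B) → {(11, 28), (12, 10), (16, 10), (22, 28), (27, 28)}

{(11, 28), (12, 10), (16, 10), (22, 28), (27, 28)}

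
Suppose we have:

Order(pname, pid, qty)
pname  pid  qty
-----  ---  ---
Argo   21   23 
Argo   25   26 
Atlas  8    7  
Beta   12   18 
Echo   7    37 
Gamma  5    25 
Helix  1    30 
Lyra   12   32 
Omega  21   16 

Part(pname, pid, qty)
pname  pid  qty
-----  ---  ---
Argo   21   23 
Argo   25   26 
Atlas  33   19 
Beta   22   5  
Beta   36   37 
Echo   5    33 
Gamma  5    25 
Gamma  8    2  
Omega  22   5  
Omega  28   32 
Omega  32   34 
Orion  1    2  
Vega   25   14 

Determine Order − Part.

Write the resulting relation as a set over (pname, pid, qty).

{(Atlas, 8, 7), (Beta, 12, 18), (Echo, 7, 37), (Helix, 1, 30), (Lyra, 12, 32), (Omega, 21, 16)}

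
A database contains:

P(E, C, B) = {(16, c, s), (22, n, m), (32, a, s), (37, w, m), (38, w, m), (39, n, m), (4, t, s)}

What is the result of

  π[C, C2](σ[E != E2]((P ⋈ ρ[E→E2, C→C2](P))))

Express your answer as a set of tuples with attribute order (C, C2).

{(a, c), (a, t), (c, a), (c, t), (n, n), (n, w), (t, a), (t, c), (w, n), (w, w)}

ρ[E→E2, C→C2]: schema becomes (E2, C2, B); tuples unchanged.
Joining P and ρ[E→E2, C→C2](P) on B yields {(16, c, s, 16, c), (16, c, s, 32, a), (16, c, s, 4, t), (22, n, m, 22, n), (22, n, m, 37, w), (22, n, m, 38, w), (22, n, m, 39, n), (32, a, s, 16, c), (32, a, s, 32, a), (32, a, s, 4, t), (37, w, m, 22, n), (37, w, m, 37, w), (37, w, m, 38, w), (37, w, m, 39, n), (38, w, m, 22, n), (38, w, m, 37, w), (38, w, m, 38, w), (38, w, m, 39, n), (39, n, m, 22, n), (39, n, m, 37, w), (39, n, m, 38, w), (39, n, m, 39, n), (4, t, s, 16, c), (4, t, s, 32, a), (4, t, s, 4, t)}.
Selection E != E2: {(16, c, s, 32, a), (16, c, s, 4, t), (22, n, m, 37, w), (22, n, m, 38, w), (22, n, m, 39, n), (32, a, s, 16, c), (32, a, s, 4, t), (37, w, m, 22, n), (37, w, m, 38, w), (37, w, m, 39, n), (38, w, m, 22, n), (38, w, m, 37, w), (38, w, m, 39, n), (39, n, m, 22, n), (39, n, m, 37, w), (39, n, m, 38, w), (4, t, s, 16, c), (4, t, s, 32, a)}
Keep only column(s) C, C2 (8 duplicate(s) eliminated): {(a, c), (a, t), (c, a), (c, t), (n, n), (n, w), (t, a), (t, c), (w, n), (w, w)}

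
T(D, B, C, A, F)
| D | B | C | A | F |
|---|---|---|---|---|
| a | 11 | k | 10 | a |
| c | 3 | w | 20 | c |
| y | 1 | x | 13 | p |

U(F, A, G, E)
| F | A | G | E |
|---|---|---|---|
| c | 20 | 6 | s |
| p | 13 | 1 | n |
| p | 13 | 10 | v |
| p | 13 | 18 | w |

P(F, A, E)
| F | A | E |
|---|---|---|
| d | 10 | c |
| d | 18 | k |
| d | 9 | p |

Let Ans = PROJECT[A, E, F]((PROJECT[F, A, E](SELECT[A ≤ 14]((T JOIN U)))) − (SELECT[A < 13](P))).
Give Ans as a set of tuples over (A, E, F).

{(13, n, p), (13, v, p), (13, w, p)}

T ⋈ U (natural join on A, F): {(c, 3, w, 20, c, 6, s), (y, 1, x, 13, p, 1, n), (y, 1, x, 13, p, 10, v), (y, 1, x, 13, p, 18, w)}
Apply σ_{A ≤ 14}; surviving tuples: {(y, 1, x, 13, p, 1, n), (y, 1, x, 13, p, 10, v), (y, 1, x, 13, p, 18, w)}
Keep only column(s) F, A, E: {(p, 13, n), (p, 13, v), (p, 13, w)}
Apply σ_{A < 13}; surviving tuples: {(d, 10, c), (d, 9, p)}
Set difference of the two operands is {(p, 13, n), (p, 13, v), (p, 13, w)}.
Keep only column(s) A, E, F: {(13, n, p), (13, v, p), (13, w, p)}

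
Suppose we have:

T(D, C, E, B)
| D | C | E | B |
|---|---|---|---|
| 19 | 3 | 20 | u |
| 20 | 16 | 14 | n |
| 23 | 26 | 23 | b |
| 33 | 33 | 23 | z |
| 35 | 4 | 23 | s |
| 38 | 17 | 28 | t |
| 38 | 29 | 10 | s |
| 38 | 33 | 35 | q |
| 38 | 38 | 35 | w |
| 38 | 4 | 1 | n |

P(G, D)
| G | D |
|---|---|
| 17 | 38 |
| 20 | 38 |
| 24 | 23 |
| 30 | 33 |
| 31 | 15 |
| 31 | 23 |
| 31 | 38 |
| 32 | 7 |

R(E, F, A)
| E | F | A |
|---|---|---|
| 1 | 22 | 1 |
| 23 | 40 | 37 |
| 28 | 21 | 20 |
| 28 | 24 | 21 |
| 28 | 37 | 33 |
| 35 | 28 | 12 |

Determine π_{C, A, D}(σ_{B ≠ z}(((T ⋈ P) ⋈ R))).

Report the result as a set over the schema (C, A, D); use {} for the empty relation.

Natural join on D: {(23, 26, 23, b, 24), (23, 26, 23, b, 31), (33, 33, 23, z, 30), (38, 17, 28, t, 17), (38, 17, 28, t, 20), (38, 17, 28, t, 31), (38, 29, 10, s, 17), (38, 29, 10, s, 20), (38, 29, 10, s, 31), (38, 33, 35, q, 17), (38, 33, 35, q, 20), (38, 33, 35, q, 31), (38, 38, 35, w, 17), (38, 38, 35, w, 20), (38, 38, 35, w, 31), (38, 4, 1, n, 17), (38, 4, 1, n, 20), (38, 4, 1, n, 31)}
Natural join on E: {(23, 26, 23, b, 24, 40, 37), (23, 26, 23, b, 31, 40, 37), (33, 33, 23, z, 30, 40, 37), (38, 17, 28, t, 17, 21, 20), (38, 17, 28, t, 17, 24, 21), (38, 17, 28, t, 17, 37, 33), (38, 17, 28, t, 20, 21, 20), (38, 17, 28, t, 20, 24, 21), (38, 17, 28, t, 20, 37, 33), (38, 17, 28, t, 31, 21, 20), (38, 17, 28, t, 31, 24, 21), (38, 17, 28, t, 31, 37, 33), (38, 33, 35, q, 17, 28, 12), (38, 33, 35, q, 20, 28, 12), (38, 33, 35, q, 31, 28, 12), (38, 38, 35, w, 17, 28, 12), (38, 38, 35, w, 20, 28, 12), (38, 38, 35, w, 31, 28, 12), (38, 4, 1, n, 17, 22, 1), (38, 4, 1, n, 20, 22, 1), (38, 4, 1, n, 31, 22, 1)}
Selection B ≠ z: {(23, 26, 23, b, 24, 40, 37), (23, 26, 23, b, 31, 40, 37), (38, 17, 28, t, 17, 21, 20), (38, 17, 28, t, 17, 24, 21), (38, 17, 28, t, 17, 37, 33), (38, 17, 28, t, 20, 21, 20), (38, 17, 28, t, 20, 24, 21), (38, 17, 28, t, 20, 37, 33), (38, 17, 28, t, 31, 21, 20), (38, 17, 28, t, 31, 24, 21), (38, 17, 28, t, 31, 37, 33), (38, 33, 35, q, 17, 28, 12), (38, 33, 35, q, 20, 28, 12), (38, 33, 35, q, 31, 28, 12), (38, 38, 35, w, 17, 28, 12), (38, 38, 35, w, 20, 28, 12), (38, 38, 35, w, 31, 28, 12), (38, 4, 1, n, 17, 22, 1), (38, 4, 1, n, 20, 22, 1), (38, 4, 1, n, 31, 22, 1)}
π[C, A, D]: project onto (C, A, D) (13 duplicate(s) eliminated) → {(17, 20, 38), (17, 21, 38), (17, 33, 38), (26, 37, 23), (33, 12, 38), (38, 12, 38), (4, 1, 38)}

{(17, 20, 38), (17, 21, 38), (17, 33, 38), (26, 37, 23), (33, 12, 38), (38, 12, 38), (4, 1, 38)}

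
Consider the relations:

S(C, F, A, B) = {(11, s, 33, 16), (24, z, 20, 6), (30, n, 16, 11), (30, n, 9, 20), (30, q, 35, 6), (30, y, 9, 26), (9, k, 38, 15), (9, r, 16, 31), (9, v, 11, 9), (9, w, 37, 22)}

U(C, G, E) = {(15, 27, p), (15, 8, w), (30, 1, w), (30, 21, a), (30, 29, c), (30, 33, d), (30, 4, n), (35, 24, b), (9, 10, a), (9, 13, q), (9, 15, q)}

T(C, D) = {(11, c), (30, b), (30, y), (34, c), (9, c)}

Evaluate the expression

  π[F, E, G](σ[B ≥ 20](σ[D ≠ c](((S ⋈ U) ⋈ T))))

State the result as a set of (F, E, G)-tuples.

{(n, a, 21), (n, c, 29), (n, d, 33), (n, n, 4), (n, w, 1), (y, a, 21), (y, c, 29), (y, d, 33), (y, n, 4), (y, w, 1)}

Natural join on C: {(30, n, 16, 11, 1, w), (30, n, 16, 11, 21, a), (30, n, 16, 11, 29, c), (30, n, 16, 11, 33, d), (30, n, 16, 11, 4, n), (30, n, 9, 20, 1, w), (30, n, 9, 20, 21, a), (30, n, 9, 20, 29, c), (30, n, 9, 20, 33, d), (30, n, 9, 20, 4, n), (30, q, 35, 6, 1, w), (30, q, 35, 6, 21, a), (30, q, 35, 6, 29, c), (30, q, 35, 6, 33, d), (30, q, 35, 6, 4, n), (30, y, 9, 26, 1, w), (30, y, 9, 26, 21, a), (30, y, 9, 26, 29, c), (30, y, 9, 26, 33, d), (30, y, 9, 26, 4, n), (9, k, 38, 15, 10, a), (9, k, 38, 15, 13, q), (9, k, 38, 15, 15, q), (9, r, 16, 31, 10, a), (9, r, 16, 31, 13, q), (9, r, 16, 31, 15, q), (9, v, 11, 9, 10, a), (9, v, 11, 9, 13, q), (9, v, 11, 9, 15, q), (9, w, 37, 22, 10, a), (9, w, 37, 22, 13, q), (9, w, 37, 22, 15, q)}
Natural join on C: {(30, n, 16, 11, 1, w, b), (30, n, 16, 11, 1, w, y), (30, n, 16, 11, 21, a, b), (30, n, 16, 11, 21, a, y), (30, n, 16, 11, 29, c, b), (30, n, 16, 11, 29, c, y), (30, n, 16, 11, 33, d, b), (30, n, 16, 11, 33, d, y), (30, n, 16, 11, 4, n, b), (30, n, 16, 11, 4, n, y), (30, n, 9, 20, 1, w, b), (30, n, 9, 20, 1, w, y), (30, n, 9, 20, 21, a, b), (30, n, 9, 20, 21, a, y), (30, n, 9, 20, 29, c, b), (30, n, 9, 20, 29, c, y), (30, n, 9, 20, 33, d, b), (30, n, 9, 20, 33, d, y), (30, n, 9, 20, 4, n, b), (30, n, 9, 20, 4, n, y), (30, q, 35, 6, 1, w, b), (30, q, 35, 6, 1, w, y), (30, q, 35, 6, 21, a, b), (30, q, 35, 6, 21, a, y), (30, q, 35, 6, 29, c, b), (30, q, 35, 6, 29, c, y), (30, q, 35, 6, 33, d, b), (30, q, 35, 6, 33, d, y), (30, q, 35, 6, 4, n, b), (30, q, 35, 6, 4, n, y), (30, y, 9, 26, 1, w, b), (30, y, 9, 26, 1, w, y), (30, y, 9, 26, 21, a, b), (30, y, 9, 26, 21, a, y), (30, y, 9, 26, 29, c, b), (30, y, 9, 26, 29, c, y), (30, y, 9, 26, 33, d, b), (30, y, 9, 26, 33, d, y), (30, y, 9, 26, 4, n, b), (30, y, 9, 26, 4, n, y), (9, k, 38, 15, 10, a, c), (9, k, 38, 15, 13, q, c), (9, k, 38, 15, 15, q, c), (9, r, 16, 31, 10, a, c), (9, r, 16, 31, 13, q, c), (9, r, 16, 31, 15, q, c), (9, v, 11, 9, 10, a, c), (9, v, 11, 9, 13, q, c), (9, v, 11, 9, 15, q, c), (9, w, 37, 22, 10, a, c), (9, w, 37, 22, 13, q, c), (9, w, 37, 22, 15, q, c)}
Selection D ≠ c: {(30, n, 16, 11, 1, w, b), (30, n, 16, 11, 1, w, y), (30, n, 16, 11, 21, a, b), (30, n, 16, 11, 21, a, y), (30, n, 16, 11, 29, c, b), (30, n, 16, 11, 29, c, y), (30, n, 16, 11, 33, d, b), (30, n, 16, 11, 33, d, y), (30, n, 16, 11, 4, n, b), (30, n, 16, 11, 4, n, y), (30, n, 9, 20, 1, w, b), (30, n, 9, 20, 1, w, y), (30, n, 9, 20, 21, a, b), (30, n, 9, 20, 21, a, y), (30, n, 9, 20, 29, c, b), (30, n, 9, 20, 29, c, y), (30, n, 9, 20, 33, d, b), (30, n, 9, 20, 33, d, y), (30, n, 9, 20, 4, n, b), (30, n, 9, 20, 4, n, y), (30, q, 35, 6, 1, w, b), (30, q, 35, 6, 1, w, y), (30, q, 35, 6, 21, a, b), (30, q, 35, 6, 21, a, y), (30, q, 35, 6, 29, c, b), (30, q, 35, 6, 29, c, y), (30, q, 35, 6, 33, d, b), (30, q, 35, 6, 33, d, y), (30, q, 35, 6, 4, n, b), (30, q, 35, 6, 4, n, y), (30, y, 9, 26, 1, w, b), (30, y, 9, 26, 1, w, y), (30, y, 9, 26, 21, a, b), (30, y, 9, 26, 21, a, y), (30, y, 9, 26, 29, c, b), (30, y, 9, 26, 29, c, y), (30, y, 9, 26, 33, d, b), (30, y, 9, 26, 33, d, y), (30, y, 9, 26, 4, n, b), (30, y, 9, 26, 4, n, y)}
Selection B ≥ 20: {(30, n, 9, 20, 1, w, b), (30, n, 9, 20, 1, w, y), (30, n, 9, 20, 21, a, b), (30, n, 9, 20, 21, a, y), (30, n, 9, 20, 29, c, b), (30, n, 9, 20, 29, c, y), (30, n, 9, 20, 33, d, b), (30, n, 9, 20, 33, d, y), (30, n, 9, 20, 4, n, b), (30, n, 9, 20, 4, n, y), (30, y, 9, 26, 1, w, b), (30, y, 9, 26, 1, w, y), (30, y, 9, 26, 21, a, b), (30, y, 9, 26, 21, a, y), (30, y, 9, 26, 29, c, b), (30, y, 9, 26, 29, c, y), (30, y, 9, 26, 33, d, b), (30, y, 9, 26, 33, d, y), (30, y, 9, 26, 4, n, b), (30, y, 9, 26, 4, n, y)}
π_{F, E, G} gives {(n, a, 21), (n, c, 29), (n, d, 33), (n, n, 4), (n, w, 1), (y, a, 21), (y, c, 29), (y, d, 33), (y, n, 4), (y, w, 1)} (10 duplicate(s) eliminated).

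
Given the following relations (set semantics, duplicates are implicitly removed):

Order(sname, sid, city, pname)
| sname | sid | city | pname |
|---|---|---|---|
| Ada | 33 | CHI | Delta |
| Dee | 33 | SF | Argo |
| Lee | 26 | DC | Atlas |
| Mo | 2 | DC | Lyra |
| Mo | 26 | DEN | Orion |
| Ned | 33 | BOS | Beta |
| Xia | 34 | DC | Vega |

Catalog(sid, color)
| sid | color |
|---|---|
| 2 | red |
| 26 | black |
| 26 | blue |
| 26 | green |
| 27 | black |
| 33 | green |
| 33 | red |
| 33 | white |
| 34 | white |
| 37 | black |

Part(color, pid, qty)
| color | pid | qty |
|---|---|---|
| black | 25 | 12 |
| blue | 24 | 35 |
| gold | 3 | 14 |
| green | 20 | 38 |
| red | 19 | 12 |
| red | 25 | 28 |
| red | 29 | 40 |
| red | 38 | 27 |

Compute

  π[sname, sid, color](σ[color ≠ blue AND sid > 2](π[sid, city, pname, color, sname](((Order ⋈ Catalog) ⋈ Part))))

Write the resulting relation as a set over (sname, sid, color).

Natural join on sid: {(Ada, 33, CHI, Delta, green), (Ada, 33, CHI, Delta, red), (Ada, 33, CHI, Delta, white), (Dee, 33, SF, Argo, green), (Dee, 33, SF, Argo, red), (Dee, 33, SF, Argo, white), (Lee, 26, DC, Atlas, black), (Lee, 26, DC, Atlas, blue), (Lee, 26, DC, Atlas, green), (Mo, 2, DC, Lyra, red), (Mo, 26, DEN, Orion, black), (Mo, 26, DEN, Orion, blue), (Mo, 26, DEN, Orion, green), (Ned, 33, BOS, Beta, green), (Ned, 33, BOS, Beta, red), (Ned, 33, BOS, Beta, white), (Xia, 34, DC, Vega, white)}
Natural join on color: {(Ada, 33, CHI, Delta, green, 20, 38), (Ada, 33, CHI, Delta, red, 19, 12), (Ada, 33, CHI, Delta, red, 25, 28), (Ada, 33, CHI, Delta, red, 29, 40), (Ada, 33, CHI, Delta, red, 38, 27), (Dee, 33, SF, Argo, green, 20, 38), (Dee, 33, SF, Argo, red, 19, 12), (Dee, 33, SF, Argo, red, 25, 28), (Dee, 33, SF, Argo, red, 29, 40), (Dee, 33, SF, Argo, red, 38, 27), (Lee, 26, DC, Atlas, black, 25, 12), (Lee, 26, DC, Atlas, blue, 24, 35), (Lee, 26, DC, Atlas, green, 20, 38), (Mo, 2, DC, Lyra, red, 19, 12), (Mo, 2, DC, Lyra, red, 25, 28), (Mo, 2, DC, Lyra, red, 29, 40), (Mo, 2, DC, Lyra, red, 38, 27), (Mo, 26, DEN, Orion, black, 25, 12), (Mo, 26, DEN, Orion, blue, 24, 35), (Mo, 26, DEN, Orion, green, 20, 38), (Ned, 33, BOS, Beta, green, 20, 38), (Ned, 33, BOS, Beta, red, 19, 12), (Ned, 33, BOS, Beta, red, 25, 28), (Ned, 33, BOS, Beta, red, 29, 40), (Ned, 33, BOS, Beta, red, 38, 27)}
π_{sid, city, pname, color, sname} gives {(2, DC, Lyra, red, Mo), (26, DC, Atlas, black, Lee), (26, DC, Atlas, blue, Lee), (26, DC, Atlas, green, Lee), (26, DEN, Orion, black, Mo), (26, DEN, Orion, blue, Mo), (26, DEN, Orion, green, Mo), (33, BOS, Beta, green, Ned), (33, BOS, Beta, red, Ned), (33, CHI, Delta, green, Ada), (33, CHI, Delta, red, Ada), (33, SF, Argo, green, Dee), (33, SF, Argo, red, Dee)} (12 duplicate(s) eliminated).
σ[color ≠ blue AND sid > 2]: keep tuples satisfying color ≠ blue AND sid > 2 → {(26, DC, Atlas, black, Lee), (26, DC, Atlas, green, Lee), (26, DEN, Orion, black, Mo), (26, DEN, Orion, green, Mo), (33, BOS, Beta, green, Ned), (33, BOS, Beta, red, Ned), (33, CHI, Delta, green, Ada), (33, CHI, Delta, red, Ada), (33, SF, Argo, green, Dee), (33, SF, Argo, red, Dee)}
π_{sname, sid, color} gives {(Ada, 33, green), (Ada, 33, red), (Dee, 33, green), (Dee, 33, red), (Lee, 26, black), (Lee, 26, green), (Mo, 26, black), (Mo, 26, green), (Ned, 33, green), (Ned, 33, red)}.

{(Ada, 33, green), (Ada, 33, red), (Dee, 33, green), (Dee, 33, red), (Lee, 26, black), (Lee, 26, green), (Mo, 26, black), (Mo, 26, green), (Ned, 33, green), (Ned, 33, red)}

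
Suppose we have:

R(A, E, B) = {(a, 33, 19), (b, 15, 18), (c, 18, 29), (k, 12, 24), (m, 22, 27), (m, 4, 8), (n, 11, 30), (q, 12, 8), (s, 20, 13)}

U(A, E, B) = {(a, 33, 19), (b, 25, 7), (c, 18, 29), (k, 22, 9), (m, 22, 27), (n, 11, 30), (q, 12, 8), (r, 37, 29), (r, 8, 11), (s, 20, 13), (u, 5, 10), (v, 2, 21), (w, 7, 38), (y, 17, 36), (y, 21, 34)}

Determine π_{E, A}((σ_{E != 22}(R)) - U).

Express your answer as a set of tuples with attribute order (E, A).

Filtering on E != 22 leaves {(a, 33, 19), (b, 15, 18), (c, 18, 29), (k, 12, 24), (m, 4, 8), (n, 11, 30), (q, 12, 8), (s, 20, 13)}.
Difference: {(a, 33, 19), (b, 15, 18), (c, 18, 29), (k, 12, 24), (m, 4, 8), (n, 11, 30), (q, 12, 8), (s, 20, 13)} with {(a, 33, 19), (b, 25, 7), (c, 18, 29), (k, 22, 9), (m, 22, 27), (n, 11, 30), (q, 12, 8), (r, 37, 29), (r, 8, 11), (s, 20, 13), (u, 5, 10), (v, 2, 21), (w, 7, 38), (y, 17, 36), (y, 21, 34)} → {(b, 15, 18), (k, 12, 24), (m, 4, 8)}
Projecting to E, A: {(12, k), (15, b), (4, m)}

{(12, k), (15, b), (4, m)}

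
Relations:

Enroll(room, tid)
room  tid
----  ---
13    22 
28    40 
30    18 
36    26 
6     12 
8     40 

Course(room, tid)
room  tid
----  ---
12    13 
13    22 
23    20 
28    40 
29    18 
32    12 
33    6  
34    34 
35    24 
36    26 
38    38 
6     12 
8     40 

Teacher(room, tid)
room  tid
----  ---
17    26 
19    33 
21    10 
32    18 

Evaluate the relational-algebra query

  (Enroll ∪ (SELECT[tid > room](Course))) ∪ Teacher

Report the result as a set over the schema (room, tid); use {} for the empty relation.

Filtering on tid > room leaves {(12, 13), (13, 22), (28, 40), (6, 12), (8, 40)}.
Set union of the two operands is {(12, 13), (13, 22), (28, 40), (30, 18), (36, 26), (6, 12), (8, 40)}.
Set union of the two operands is {(12, 13), (13, 22), (17, 26), (19, 33), (21, 10), (28, 40), (30, 18), (32, 18), (36, 26), (6, 12), (8, 40)}.

{(12, 13), (13, 22), (17, 26), (19, 33), (21, 10), (28, 40), (30, 18), (32, 18), (36, 26), (6, 12), (8, 40)}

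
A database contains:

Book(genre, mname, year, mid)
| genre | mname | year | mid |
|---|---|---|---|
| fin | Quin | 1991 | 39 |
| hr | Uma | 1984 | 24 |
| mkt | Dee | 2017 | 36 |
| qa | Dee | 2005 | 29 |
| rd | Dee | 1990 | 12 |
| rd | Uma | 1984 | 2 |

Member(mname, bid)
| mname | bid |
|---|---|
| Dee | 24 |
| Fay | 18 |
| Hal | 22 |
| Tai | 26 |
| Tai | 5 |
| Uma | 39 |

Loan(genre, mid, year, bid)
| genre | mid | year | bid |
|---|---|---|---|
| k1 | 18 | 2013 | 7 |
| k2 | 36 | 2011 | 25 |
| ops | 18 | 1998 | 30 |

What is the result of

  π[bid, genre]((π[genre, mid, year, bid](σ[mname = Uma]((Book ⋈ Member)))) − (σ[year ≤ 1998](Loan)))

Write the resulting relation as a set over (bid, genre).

Natural join on mname: {(hr, Uma, 1984, 24, 39), (mkt, Dee, 2017, 36, 24), (qa, Dee, 2005, 29, 24), (rd, Dee, 1990, 12, 24), (rd, Uma, 1984, 2, 39)}
Filtering on mname = Uma leaves {(hr, Uma, 1984, 24, 39), (rd, Uma, 1984, 2, 39)}.
π[genre, mid, year, bid]: project onto (genre, mid, year, bid) → {(hr, 24, 1984, 39), (rd, 2, 1984, 39)}
Filtering on year ≤ 1998 leaves {(ops, 18, 1998, 30)}.
Taking the difference: {(hr, 24, 1984, 39), (rd, 2, 1984, 39)}
π[bid, genre]: project onto (bid, genre) → {(39, hr), (39, rd)}

{(39, hr), (39, rd)}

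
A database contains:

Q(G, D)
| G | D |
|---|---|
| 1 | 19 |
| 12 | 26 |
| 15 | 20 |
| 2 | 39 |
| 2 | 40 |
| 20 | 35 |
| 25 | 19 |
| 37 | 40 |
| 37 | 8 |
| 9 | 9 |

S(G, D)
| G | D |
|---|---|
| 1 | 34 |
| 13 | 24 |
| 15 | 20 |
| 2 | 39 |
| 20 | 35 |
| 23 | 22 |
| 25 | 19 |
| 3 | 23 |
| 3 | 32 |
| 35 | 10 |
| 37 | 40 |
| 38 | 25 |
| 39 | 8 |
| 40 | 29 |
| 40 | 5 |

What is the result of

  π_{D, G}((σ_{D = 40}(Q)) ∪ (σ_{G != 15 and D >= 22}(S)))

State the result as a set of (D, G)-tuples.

Selection D = 40: {(2, 40), (37, 40)}
Selection G != 15 and D >= 22: {(1, 34), (13, 24), (2, 39), (20, 35), (23, 22), (3, 23), (3, 32), (37, 40), (38, 25), (40, 29)}
Union: {(2, 40), (37, 40)} with {(1, 34), (13, 24), (2, 39), (20, 35), (23, 22), (3, 23), (3, 32), (37, 40), (38, 25), (40, 29)} → {(1, 34), (13, 24), (2, 39), (2, 40), (20, 35), (23, 22), (3, 23), (3, 32), (37, 40), (38, 25), (40, 29)}
π_{D, G} gives {(22, 23), (23, 3), (24, 13), (25, 38), (29, 40), (32, 3), (34, 1), (35, 20), (39, 2), (40, 2), (40, 37)}.

{(22, 23), (23, 3), (24, 13), (25, 38), (29, 40), (32, 3), (34, 1), (35, 20), (39, 2), (40, 2), (40, 37)}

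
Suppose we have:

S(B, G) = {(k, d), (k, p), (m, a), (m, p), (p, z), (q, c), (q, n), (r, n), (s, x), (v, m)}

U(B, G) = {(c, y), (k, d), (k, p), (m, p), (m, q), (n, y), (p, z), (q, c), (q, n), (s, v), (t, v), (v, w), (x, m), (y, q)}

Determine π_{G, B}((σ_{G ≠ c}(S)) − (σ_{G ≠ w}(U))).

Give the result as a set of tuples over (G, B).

Filtering on G ≠ c leaves {(k, d), (k, p), (m, a), (m, p), (p, z), (q, n), (r, n), (s, x), (v, m)}.
Filtering on G ≠ w leaves {(c, y), (k, d), (k, p), (m, p), (m, q), (n, y), (p, z), (q, c), (q, n), (s, v), (t, v), (x, m), (y, q)}.
Set difference of the two operands is {(m, a), (r, n), (s, x), (v, m)}.
Keep only column(s) G, B: {(a, m), (m, v), (n, r), (x, s)}

{(a, m), (m, v), (n, r), (x, s)}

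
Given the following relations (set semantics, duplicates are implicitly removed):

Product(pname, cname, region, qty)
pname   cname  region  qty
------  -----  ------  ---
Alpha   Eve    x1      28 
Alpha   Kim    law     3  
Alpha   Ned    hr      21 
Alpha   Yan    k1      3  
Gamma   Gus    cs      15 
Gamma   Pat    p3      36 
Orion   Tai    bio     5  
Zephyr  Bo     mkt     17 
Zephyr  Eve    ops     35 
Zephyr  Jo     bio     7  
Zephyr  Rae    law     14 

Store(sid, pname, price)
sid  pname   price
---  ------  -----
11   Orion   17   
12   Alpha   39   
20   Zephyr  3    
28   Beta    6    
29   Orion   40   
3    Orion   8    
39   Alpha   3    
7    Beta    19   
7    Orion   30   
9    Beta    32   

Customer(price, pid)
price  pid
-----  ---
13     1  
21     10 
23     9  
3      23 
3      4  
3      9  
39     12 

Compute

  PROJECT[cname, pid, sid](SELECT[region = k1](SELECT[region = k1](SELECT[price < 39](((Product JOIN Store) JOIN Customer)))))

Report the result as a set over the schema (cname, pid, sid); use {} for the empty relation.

{(Yan, 23, 39), (Yan, 4, 39), (Yan, 9, 39)}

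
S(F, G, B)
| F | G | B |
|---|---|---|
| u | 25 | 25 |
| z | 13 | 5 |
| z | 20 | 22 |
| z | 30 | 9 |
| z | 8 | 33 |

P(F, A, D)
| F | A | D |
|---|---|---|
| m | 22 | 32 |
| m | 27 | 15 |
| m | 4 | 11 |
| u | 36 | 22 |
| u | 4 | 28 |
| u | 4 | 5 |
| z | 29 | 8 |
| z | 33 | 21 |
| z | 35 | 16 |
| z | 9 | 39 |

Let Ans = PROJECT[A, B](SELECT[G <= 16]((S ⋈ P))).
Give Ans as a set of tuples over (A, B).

Joining S and P on F yields {(u, 25, 25, 36, 22), (u, 25, 25, 4, 28), (u, 25, 25, 4, 5), (z, 13, 5, 29, 8), (z, 13, 5, 33, 21), (z, 13, 5, 35, 16), (z, 13, 5, 9, 39), (z, 20, 22, 29, 8), (z, 20, 22, 33, 21), (z, 20, 22, 35, 16), (z, 20, 22, 9, 39), (z, 30, 9, 29, 8), (z, 30, 9, 33, 21), (z, 30, 9, 35, 16), (z, 30, 9, 9, 39), (z, 8, 33, 29, 8), (z, 8, 33, 33, 21), (z, 8, 33, 35, 16), (z, 8, 33, 9, 39)}.
Selection G <= 16: {(z, 13, 5, 29, 8), (z, 13, 5, 33, 21), (z, 13, 5, 35, 16), (z, 13, 5, 9, 39), (z, 8, 33, 29, 8), (z, 8, 33, 33, 21), (z, 8, 33, 35, 16), (z, 8, 33, 9, 39)}
π_{A, B} gives {(29, 33), (29, 5), (33, 33), (33, 5), (35, 33), (35, 5), (9, 33), (9, 5)}.

{(29, 33), (29, 5), (33, 33), (33, 5), (35, 33), (35, 5), (9, 33), (9, 5)}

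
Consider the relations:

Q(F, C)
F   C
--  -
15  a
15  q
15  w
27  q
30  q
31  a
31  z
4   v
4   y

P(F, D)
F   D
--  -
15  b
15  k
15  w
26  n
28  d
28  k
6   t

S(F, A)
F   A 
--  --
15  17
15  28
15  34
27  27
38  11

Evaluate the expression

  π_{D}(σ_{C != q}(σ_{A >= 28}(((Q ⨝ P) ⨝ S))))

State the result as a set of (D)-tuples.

{b, k, w}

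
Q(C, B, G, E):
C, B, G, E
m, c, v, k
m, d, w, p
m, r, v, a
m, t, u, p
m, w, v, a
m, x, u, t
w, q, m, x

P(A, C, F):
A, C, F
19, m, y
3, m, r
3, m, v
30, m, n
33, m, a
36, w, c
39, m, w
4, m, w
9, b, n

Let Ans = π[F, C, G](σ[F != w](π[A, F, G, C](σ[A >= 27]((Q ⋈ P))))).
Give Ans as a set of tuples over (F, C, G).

{(a, m, u), (a, m, v), (a, m, w), (c, w, m), (n, m, u), (n, m, v), (n, m, w)}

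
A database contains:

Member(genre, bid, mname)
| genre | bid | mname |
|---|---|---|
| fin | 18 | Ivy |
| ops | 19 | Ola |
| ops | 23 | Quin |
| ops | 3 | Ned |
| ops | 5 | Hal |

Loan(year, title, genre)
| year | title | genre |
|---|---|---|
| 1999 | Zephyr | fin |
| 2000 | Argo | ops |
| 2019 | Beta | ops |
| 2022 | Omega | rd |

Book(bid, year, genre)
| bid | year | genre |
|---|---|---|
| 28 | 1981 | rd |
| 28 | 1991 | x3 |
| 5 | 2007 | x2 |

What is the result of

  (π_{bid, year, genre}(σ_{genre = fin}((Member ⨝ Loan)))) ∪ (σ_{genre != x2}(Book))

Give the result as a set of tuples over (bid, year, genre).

Member ⋈ Loan (natural join on genre): {(fin, 18, Ivy, 1999, Zephyr), (ops, 19, Ola, 2000, Argo), (ops, 19, Ola, 2019, Beta), (ops, 23, Quin, 2000, Argo), (ops, 23, Quin, 2019, Beta), (ops, 3, Ned, 2000, Argo), (ops, 3, Ned, 2019, Beta), (ops, 5, Hal, 2000, Argo), (ops, 5, Hal, 2019, Beta)}
Selection genre = fin: {(fin, 18, Ivy, 1999, Zephyr)}
π[bid, year, genre]: project onto (bid, year, genre) → {(18, 1999, fin)}
Selection genre != x2: {(28, 1981, rd), (28, 1991, x3)}
Taking the union: {(18, 1999, fin), (28, 1981, rd), (28, 1991, x3)}

{(18, 1999, fin), (28, 1981, rd), (28, 1991, x3)}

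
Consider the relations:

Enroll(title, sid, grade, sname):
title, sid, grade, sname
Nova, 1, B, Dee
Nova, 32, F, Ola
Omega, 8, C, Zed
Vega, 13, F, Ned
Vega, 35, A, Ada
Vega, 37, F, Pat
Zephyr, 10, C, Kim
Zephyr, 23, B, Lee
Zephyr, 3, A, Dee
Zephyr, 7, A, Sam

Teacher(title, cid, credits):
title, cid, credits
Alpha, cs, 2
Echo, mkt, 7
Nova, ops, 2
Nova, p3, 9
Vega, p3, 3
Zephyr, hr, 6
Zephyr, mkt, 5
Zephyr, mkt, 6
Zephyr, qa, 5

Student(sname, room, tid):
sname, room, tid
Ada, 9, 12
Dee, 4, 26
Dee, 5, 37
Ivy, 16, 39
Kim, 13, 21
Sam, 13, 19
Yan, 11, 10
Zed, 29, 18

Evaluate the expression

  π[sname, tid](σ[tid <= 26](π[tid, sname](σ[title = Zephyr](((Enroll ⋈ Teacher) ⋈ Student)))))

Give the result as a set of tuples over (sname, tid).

{(Dee, 26), (Kim, 21), (Sam, 19)}

Joining Enroll and Teacher on title yields {(Nova, 1, B, Dee, ops, 2), (Nova, 1, B, Dee, p3, 9), (Nova, 32, F, Ola, ops, 2), (Nova, 32, F, Ola, p3, 9), (Vega, 13, F, Ned, p3, 3), (Vega, 35, A, Ada, p3, 3), (Vega, 37, F, Pat, p3, 3), (Zephyr, 10, C, Kim, hr, 6), (Zephyr, 10, C, Kim, mkt, 5), (Zephyr, 10, C, Kim, mkt, 6), (Zephyr, 10, C, Kim, qa, 5), (Zephyr, 23, B, Lee, hr, 6), (Zephyr, 23, B, Lee, mkt, 5), (Zephyr, 23, B, Lee, mkt, 6), (Zephyr, 23, B, Lee, qa, 5), (Zephyr, 3, A, Dee, hr, 6), (Zephyr, 3, A, Dee, mkt, 5), (Zephyr, 3, A, Dee, mkt, 6), (Zephyr, 3, A, Dee, qa, 5), (Zephyr, 7, A, Sam, hr, 6), (Zephyr, 7, A, Sam, mkt, 5), (Zephyr, 7, A, Sam, mkt, 6), (Zephyr, 7, A, Sam, qa, 5)}.
Joining (Enroll ⋈ Teacher) and Student on sname yields {(Nova, 1, B, Dee, ops, 2, 4, 26), (Nova, 1, B, Dee, ops, 2, 5, 37), (Nova, 1, B, Dee, p3, 9, 4, 26), (Nova, 1, B, Dee, p3, 9, 5, 37), (Vega, 35, A, Ada, p3, 3, 9, 12), (Zephyr, 10, C, Kim, hr, 6, 13, 21), (Zephyr, 10, C, Kim, mkt, 5, 13, 21), (Zephyr, 10, C, Kim, mkt, 6, 13, 21), (Zephyr, 10, C, Kim, qa, 5, 13, 21), (Zephyr, 3, A, Dee, hr, 6, 4, 26), (Zephyr, 3, A, Dee, hr, 6, 5, 37), (Zephyr, 3, A, Dee, mkt, 5, 4, 26), (Zephyr, 3, A, Dee, mkt, 5, 5, 37), (Zephyr, 3, A, Dee, mkt, 6, 4, 26), (Zephyr, 3, A, Dee, mkt, 6, 5, 37), (Zephyr, 3, A, Dee, qa, 5, 4, 26), (Zephyr, 3, A, Dee, qa, 5, 5, 37), (Zephyr, 7, A, Sam, hr, 6, 13, 19), (Zephyr, 7, A, Sam, mkt, 5, 13, 19), (Zephyr, 7, A, Sam, mkt, 6, 13, 19), (Zephyr, 7, A, Sam, qa, 5, 13, 19)}.
Selection title = Zephyr: {(Zephyr, 10, C, Kim, hr, 6, 13, 21), (Zephyr, 10, C, Kim, mkt, 5, 13, 21), (Zephyr, 10, C, Kim, mkt, 6, 13, 21), (Zephyr, 10, C, Kim, qa, 5, 13, 21), (Zephyr, 3, A, Dee, hr, 6, 4, 26), (Zephyr, 3, A, Dee, hr, 6, 5, 37), (Zephyr, 3, A, Dee, mkt, 5, 4, 26), (Zephyr, 3, A, Dee, mkt, 5, 5, 37), (Zephyr, 3, A, Dee, mkt, 6, 4, 26), (Zephyr, 3, A, Dee, mkt, 6, 5, 37), (Zephyr, 3, A, Dee, qa, 5, 4, 26), (Zephyr, 3, A, Dee, qa, 5, 5, 37), (Zephyr, 7, A, Sam, hr, 6, 13, 19), (Zephyr, 7, A, Sam, mkt, 5, 13, 19), (Zephyr, 7, A, Sam, mkt, 6, 13, 19), (Zephyr, 7, A, Sam, qa, 5, 13, 19)}
Projecting to tid, sname (12 duplicate(s) eliminated): {(19, Sam), (21, Kim), (26, Dee), (37, Dee)}
Selection tid <= 26: {(19, Sam), (21, Kim), (26, Dee)}
Projecting to sname, tid: {(Dee, 26), (Kim, 21), (Sam, 19)}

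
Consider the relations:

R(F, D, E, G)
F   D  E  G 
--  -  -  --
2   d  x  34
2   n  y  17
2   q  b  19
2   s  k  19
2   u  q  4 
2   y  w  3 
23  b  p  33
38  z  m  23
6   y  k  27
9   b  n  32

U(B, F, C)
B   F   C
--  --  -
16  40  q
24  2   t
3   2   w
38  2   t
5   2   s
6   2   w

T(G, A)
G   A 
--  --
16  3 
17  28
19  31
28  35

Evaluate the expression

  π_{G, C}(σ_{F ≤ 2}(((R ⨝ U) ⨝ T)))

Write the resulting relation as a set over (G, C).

R ⋈ U (natural join on F): {(2, d, x, 34, 24, t), (2, d, x, 34, 3, w), (2, d, x, 34, 38, t), (2, d, x, 34, 5, s), (2, d, x, 34, 6, w), (2, n, y, 17, 24, t), (2, n, y, 17, 3, w), (2, n, y, 17, 38, t), (2, n, y, 17, 5, s), (2, n, y, 17, 6, w), (2, q, b, 19, 24, t), (2, q, b, 19, 3, w), (2, q, b, 19, 38, t), (2, q, b, 19, 5, s), (2, q, b, 19, 6, w), (2, s, k, 19, 24, t), (2, s, k, 19, 3, w), (2, s, k, 19, 38, t), (2, s, k, 19, 5, s), (2, s, k, 19, 6, w), (2, u, q, 4, 24, t), (2, u, q, 4, 3, w), (2, u, q, 4, 38, t), (2, u, q, 4, 5, s), (2, u, q, 4, 6, w), (2, y, w, 3, 24, t), (2, y, w, 3, 3, w), (2, y, w, 3, 38, t), (2, y, w, 3, 5, s), (2, y, w, 3, 6, w)}
(R ⨝ U) ⋈ T (natural join on G): {(2, n, y, 17, 24, t, 28), (2, n, y, 17, 3, w, 28), (2, n, y, 17, 38, t, 28), (2, n, y, 17, 5, s, 28), (2, n, y, 17, 6, w, 28), (2, q, b, 19, 24, t, 31), (2, q, b, 19, 3, w, 31), (2, q, b, 19, 38, t, 31), (2, q, b, 19, 5, s, 31), (2, q, b, 19, 6, w, 31), (2, s, k, 19, 24, t, 31), (2, s, k, 19, 3, w, 31), (2, s, k, 19, 38, t, 31), (2, s, k, 19, 5, s, 31), (2, s, k, 19, 6, w, 31)}
Filtering on F ≤ 2 leaves {(2, n, y, 17, 24, t, 28), (2, n, y, 17, 3, w, 28), (2, n, y, 17, 38, t, 28), (2, n, y, 17, 5, s, 28), (2, n, y, 17, 6, w, 28), (2, q, b, 19, 24, t, 31), (2, q, b, 19, 3, w, 31), (2, q, b, 19, 38, t, 31), (2, q, b, 19, 5, s, 31), (2, q, b, 19, 6, w, 31), (2, s, k, 19, 24, t, 31), (2, s, k, 19, 3, w, 31), (2, s, k, 19, 38, t, 31), (2, s, k, 19, 5, s, 31), (2, s, k, 19, 6, w, 31)}.
π_{G, C} gives {(17, s), (17, t), (17, w), (19, s), (19, t), (19, w)} (9 duplicate(s) eliminated).

{(17, s), (17, t), (17, w), (19, s), (19, t), (19, w)}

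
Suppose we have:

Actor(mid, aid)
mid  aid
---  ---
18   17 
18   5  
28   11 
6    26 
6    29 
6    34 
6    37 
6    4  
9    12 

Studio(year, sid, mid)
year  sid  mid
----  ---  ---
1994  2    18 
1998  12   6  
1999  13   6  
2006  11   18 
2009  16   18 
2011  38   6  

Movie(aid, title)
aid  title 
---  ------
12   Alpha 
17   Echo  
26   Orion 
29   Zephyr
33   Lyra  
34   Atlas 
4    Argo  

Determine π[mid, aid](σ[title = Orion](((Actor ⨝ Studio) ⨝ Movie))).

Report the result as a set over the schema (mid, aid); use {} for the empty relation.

{(6, 26)}

Natural join on mid: {(18, 17, 1994, 2), (18, 17, 2006, 11), (18, 17, 2009, 16), (18, 5, 1994, 2), (18, 5, 2006, 11), (18, 5, 2009, 16), (6, 26, 1998, 12), (6, 26, 1999, 13), (6, 26, 2011, 38), (6, 29, 1998, 12), (6, 29, 1999, 13), (6, 29, 2011, 38), (6, 34, 1998, 12), (6, 34, 1999, 13), (6, 34, 2011, 38), (6, 37, 1998, 12), (6, 37, 1999, 13), (6, 37, 2011, 38), (6, 4, 1998, 12), (6, 4, 1999, 13), (6, 4, 2011, 38)}
Natural join on aid: {(18, 17, 1994, 2, Echo), (18, 17, 2006, 11, Echo), (18, 17, 2009, 16, Echo), (6, 26, 1998, 12, Orion), (6, 26, 1999, 13, Orion), (6, 26, 2011, 38, Orion), (6, 29, 1998, 12, Zephyr), (6, 29, 1999, 13, Zephyr), (6, 29, 2011, 38, Zephyr), (6, 34, 1998, 12, Atlas), (6, 34, 1999, 13, Atlas), (6, 34, 2011, 38, Atlas), (6, 4, 1998, 12, Argo), (6, 4, 1999, 13, Argo), (6, 4, 2011, 38, Argo)}
Apply σ_{title = Orion}; surviving tuples: {(6, 26, 1998, 12, Orion), (6, 26, 1999, 13, Orion), (6, 26, 2011, 38, Orion)}
π_{mid, aid} gives {(6, 26)} (2 duplicate(s) eliminated).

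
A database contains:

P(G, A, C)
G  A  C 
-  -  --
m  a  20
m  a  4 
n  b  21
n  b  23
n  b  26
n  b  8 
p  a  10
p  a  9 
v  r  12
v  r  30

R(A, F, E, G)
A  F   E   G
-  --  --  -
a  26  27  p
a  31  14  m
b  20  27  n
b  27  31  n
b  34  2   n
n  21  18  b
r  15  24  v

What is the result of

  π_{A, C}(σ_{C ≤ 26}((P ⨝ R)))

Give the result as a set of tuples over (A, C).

{(a, 10), (a, 20), (a, 4), (a, 9), (b, 21), (b, 23), (b, 26), (b, 8), (r, 12)}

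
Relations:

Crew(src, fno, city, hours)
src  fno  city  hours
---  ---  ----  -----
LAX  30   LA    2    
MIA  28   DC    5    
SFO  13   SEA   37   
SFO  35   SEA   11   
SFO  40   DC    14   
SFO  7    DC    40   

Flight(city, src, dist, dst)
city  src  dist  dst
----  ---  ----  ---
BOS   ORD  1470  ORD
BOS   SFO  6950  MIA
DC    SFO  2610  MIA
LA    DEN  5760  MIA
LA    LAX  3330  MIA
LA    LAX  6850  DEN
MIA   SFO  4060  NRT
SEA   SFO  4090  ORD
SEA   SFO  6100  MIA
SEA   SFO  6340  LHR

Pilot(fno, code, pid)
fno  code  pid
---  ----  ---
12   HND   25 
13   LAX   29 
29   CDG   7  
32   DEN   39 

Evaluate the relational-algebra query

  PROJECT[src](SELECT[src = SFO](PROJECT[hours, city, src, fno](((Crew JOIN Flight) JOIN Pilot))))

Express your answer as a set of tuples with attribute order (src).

Natural join on src, city: {(LAX, 30, LA, 2, 3330, MIA), (LAX, 30, LA, 2, 6850, DEN), (SFO, 13, SEA, 37, 4090, ORD), (SFO, 13, SEA, 37, 6100, MIA), (SFO, 13, SEA, 37, 6340, LHR), (SFO, 35, SEA, 11, 4090, ORD), (SFO, 35, SEA, 11, 6100, MIA), (SFO, 35, SEA, 11, 6340, LHR), (SFO, 40, DC, 14, 2610, MIA), (SFO, 7, DC, 40, 2610, MIA)}
Natural join on fno: {(SFO, 13, SEA, 37, 4090, ORD, LAX, 29), (SFO, 13, SEA, 37, 6100, MIA, LAX, 29), (SFO, 13, SEA, 37, 6340, LHR, LAX, 29)}
Projecting to hours, city, src, fno (2 duplicate(s) eliminated): {(37, SEA, SFO, 13)}
Filtering on src = SFO leaves {(37, SEA, SFO, 13)}.
Projecting to src: {SFO}

{SFO}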